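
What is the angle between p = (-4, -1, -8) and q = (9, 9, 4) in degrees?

p·q = (-4)·9 + (-1)·9 + (-8)·4 = -36 - 9 - 32 = -77
|p| = √((-4)² + (-1)² + (-8)²) = √81 ≈ 9
|q| = √(9² + 9² + 4²) = √178 ≈ 13.34
cos θ = (p·q)/(|p||q|) = -77/(9·13.34) ≈ -0.6413
θ = arccos(-0.6413) ≈ 129.9°

129.9°


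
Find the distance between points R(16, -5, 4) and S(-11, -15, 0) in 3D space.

d = √[(x₂-x₁)² + (y₂-y₁)² + (z₂-z₁)²]
  = √[(-27)² + (-10)² + (-4)²]
  = √[729 + 100 + 16]
  = √845
  ≈ 29.07

29.07


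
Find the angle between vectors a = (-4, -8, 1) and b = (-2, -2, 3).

a·b = (-4)·(-2) + (-8)·(-2) + 1·3 = 8 + 16 + 3 = 27
|a| = √((-4)² + (-8)² + 1²) = √81 ≈ 9
|b| = √((-2)² + (-2)² + 3²) = √17 ≈ 4.123
cos θ = (a·b)/(|a||b|) = 27/(9·4.123) ≈ 0.7276
θ = arccos(0.7276) ≈ 43.31°

43.31°


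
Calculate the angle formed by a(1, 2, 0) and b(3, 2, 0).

a·b = 1·3 + 2·2 + 0·0 = 3 + 4 + 0 = 7
|a| = √(1² + 2² + 0²) = √5 ≈ 2.236
|b| = √(3² + 2² + 0²) = √13 ≈ 3.606
cos θ = (a·b)/(|a||b|) = 7/(2.236·3.606) ≈ 0.8682
θ = arccos(0.8682) ≈ 29.74°

29.74°


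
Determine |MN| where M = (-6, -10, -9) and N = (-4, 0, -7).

d = √[(x₂-x₁)² + (y₂-y₁)² + (z₂-z₁)²]
  = √[2² + 10² + 2²]
  = √[4 + 100 + 4]
  = √108
  ≈ 10.39

10.39


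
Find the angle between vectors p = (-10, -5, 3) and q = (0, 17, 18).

p·q = (-10)·0 + (-5)·17 + 3·18 = 0 - 85 + 54 = -31
|p| = √((-10)² + (-5)² + 3²) = √134 ≈ 11.58
|q| = √(0² + 17² + 18²) = √613 ≈ 24.76
cos θ = (p·q)/(|p||q|) = -31/(11.58·24.76) ≈ -0.1082
θ = arccos(-0.1082) ≈ 96.21°

96.21°


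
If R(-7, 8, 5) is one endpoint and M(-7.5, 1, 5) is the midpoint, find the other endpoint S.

S = 2M - R
  = (2·(-7.5) - (-7), 2·1 - 8, 2·5 - 5)
  = (-15 + 7, 2 - 8, 10 - 5)
  = (-8, -6, 5)

(-8, -6, 5)


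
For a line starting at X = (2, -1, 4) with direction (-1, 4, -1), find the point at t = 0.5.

P(t) = X + t·d
  = (2 + (-1)·0.5, -1 + 4·0.5, 4 + (-1)·0.5)
  = (2 - 0.5, -1 + 2, 4 - 0.5)
  = (1.5, 1, 3.5)

(1.5, 1, 3.5)


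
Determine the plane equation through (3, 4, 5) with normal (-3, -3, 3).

The plane through P with normal n = (a, b, c) satisfies n·(r - P) = 0,
i.e. ax + by + cz = a·x₀ + b·y₀ + c·z₀.
d = (-3)·3 + (-3)·4 + 3·5
  = -9 - 12 + 15
  = -6
Equation: -3x - 3y + 3z = -6

-3x - 3y + 3z = -6


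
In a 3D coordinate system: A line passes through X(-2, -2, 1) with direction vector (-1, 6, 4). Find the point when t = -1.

P(t) = X + t·d
  = (-2 + (-1)·(-1), -2 + 6·(-1), 1 + 4·(-1))
  = (-2 + 1, -2 - 6, 1 - 4)
  = (-1, -8, -3)

(-1, -8, -3)


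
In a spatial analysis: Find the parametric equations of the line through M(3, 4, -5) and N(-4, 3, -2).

Direction vector d = N - M = (-4 - 3, 3 - 4, -2 + 5) = (-7, -1, 3)
Parametric form r = M + t·d:
x = 3 - 7t, y = 4 - t, z = -5 + 3t

x = 3 - 7t, y = 4 - t, z = -5 + 3t


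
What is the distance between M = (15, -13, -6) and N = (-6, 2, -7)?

d = √[(x₂-x₁)² + (y₂-y₁)² + (z₂-z₁)²]
  = √[(-21)² + 15² + (-1)²]
  = √[441 + 225 + 1]
  = √667
  ≈ 25.83

25.83


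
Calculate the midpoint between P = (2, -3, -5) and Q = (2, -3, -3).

M = ((x₁+x₂)/2, (y₁+y₂)/2, (z₁+z₂)/2)
  = ((2 + 2)/2, (-3 - 3)/2, (-5 - 3)/2)
  = (4/2, -6/2, -8/2)
  = (2, -3, -4)

(2, -3, -4)


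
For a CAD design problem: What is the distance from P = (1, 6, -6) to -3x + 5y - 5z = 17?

distance = |a·x₀ + b·y₀ + c·z₀ - d| / √(a² + b² + c²)
  = |(-3)·1 + 5·6 + (-5)·(-6) - 17| / √((-3)² + 5² + (-5)²)
  = |-3 + 30 + 30 - 17| / √(9 + 25 + 25)
  = |40| / √59
  = 40 / 7.681
  ≈ 5.208

5.208


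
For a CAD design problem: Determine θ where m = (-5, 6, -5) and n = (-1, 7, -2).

m·n = (-5)·(-1) + 6·7 + (-5)·(-2) = 5 + 42 + 10 = 57
|m| = √((-5)² + 6² + (-5)²) = √86 ≈ 9.274
|n| = √((-1)² + 7² + (-2)²) = √54 ≈ 7.348
cos θ = (m·n)/(|m||n|) = 57/(9.274·7.348) ≈ 0.8364
θ = arccos(0.8364) ≈ 33.24°

33.24°


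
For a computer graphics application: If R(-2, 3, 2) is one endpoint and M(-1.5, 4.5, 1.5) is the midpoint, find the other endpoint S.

S = 2M - R
  = (2·(-1.5) - (-2), 2·4.5 - 3, 2·1.5 - 2)
  = (-3 + 2, 9 - 3, 3 - 2)
  = (-1, 6, 1)

(-1, 6, 1)


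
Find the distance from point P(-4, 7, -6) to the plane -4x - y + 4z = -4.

distance = |a·x₀ + b·y₀ + c·z₀ - d| / √(a² + b² + c²)
  = |(-4)·(-4) + (-1)·7 + 4·(-6) - (-4)| / √((-4)² + (-1)² + 4²)
  = |16 - 7 - 24 + 4| / √(16 + 1 + 16)
  = |-11| / √33
  = 11 / 5.745
  ≈ 1.915

1.915


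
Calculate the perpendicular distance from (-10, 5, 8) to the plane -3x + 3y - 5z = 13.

distance = |a·x₀ + b·y₀ + c·z₀ - d| / √(a² + b² + c²)
  = |(-3)·(-10) + 3·5 + (-5)·8 - 13| / √((-3)² + 3² + (-5)²)
  = |30 + 15 - 40 - 13| / √(9 + 9 + 25)
  = |-8| / √43
  = 8 / 6.557
  ≈ 1.22

1.22


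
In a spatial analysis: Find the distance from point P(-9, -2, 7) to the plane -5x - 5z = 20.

distance = |a·x₀ + b·y₀ + c·z₀ - d| / √(a² + b² + c²)
  = |(-5)·(-9) + 0·(-2) + (-5)·7 - 20| / √((-5)² + 0² + (-5)²)
  = |45 + 0 - 35 - 20| / √(25 + 0 + 25)
  = |-10| / √50
  = 10 / 7.071
  ≈ 1.414

1.414


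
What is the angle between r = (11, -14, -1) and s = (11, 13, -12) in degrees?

r·s = 11·11 + (-14)·13 + (-1)·(-12) = 121 - 182 + 12 = -49
|r| = √(11² + (-14)² + (-1)²) = √318 ≈ 17.83
|s| = √(11² + 13² + (-12)²) = √434 ≈ 20.83
cos θ = (r·s)/(|r||s|) = -49/(17.83·20.83) ≈ -0.1319
θ = arccos(-0.1319) ≈ 97.58°

97.58°


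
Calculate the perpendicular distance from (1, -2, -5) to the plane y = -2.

distance = |a·x₀ + b·y₀ + c·z₀ - d| / √(a² + b² + c²)
  = |0·1 + 1·(-2) + 0·(-5) - (-2)| / √(0² + 1² + 0²)
  = |0 - 2 + 0 + 2| / √(0 + 1 + 0)
  = |0| / √1
  = 0 / 1
  ≈ 0

0


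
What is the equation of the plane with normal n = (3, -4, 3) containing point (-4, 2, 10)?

The plane through P with normal n = (a, b, c) satisfies n·(r - P) = 0,
i.e. ax + by + cz = a·x₀ + b·y₀ + c·z₀.
d = 3·(-4) + (-4)·2 + 3·10
  = -12 - 8 + 30
  = 10
Equation: 3x - 4y + 3z = 10

3x - 4y + 3z = 10


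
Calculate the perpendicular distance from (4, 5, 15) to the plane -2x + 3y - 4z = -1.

distance = |a·x₀ + b·y₀ + c·z₀ - d| / √(a² + b² + c²)
  = |(-2)·4 + 3·5 + (-4)·15 - (-1)| / √((-2)² + 3² + (-4)²)
  = |-8 + 15 - 60 + 1| / √(4 + 9 + 16)
  = |-52| / √29
  = 52 / 5.385
  ≈ 9.656

9.656


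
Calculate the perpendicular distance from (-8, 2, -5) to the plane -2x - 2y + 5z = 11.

distance = |a·x₀ + b·y₀ + c·z₀ - d| / √(a² + b² + c²)
  = |(-2)·(-8) + (-2)·2 + 5·(-5) - 11| / √((-2)² + (-2)² + 5²)
  = |16 - 4 - 25 - 11| / √(4 + 4 + 25)
  = |-24| / √33
  = 24 / 5.745
  ≈ 4.178

4.178


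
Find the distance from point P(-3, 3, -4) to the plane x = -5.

distance = |a·x₀ + b·y₀ + c·z₀ - d| / √(a² + b² + c²)
  = |1·(-3) + 0·3 + 0·(-4) - (-5)| / √(1² + 0² + 0²)
  = |-3 + 0 + 0 + 5| / √(1 + 0 + 0)
  = |2| / √1
  = 2 / 1
  ≈ 2

2


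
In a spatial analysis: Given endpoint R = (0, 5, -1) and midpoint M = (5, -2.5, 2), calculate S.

S = 2M - R
  = (2·5 - 0, 2·(-2.5) - 5, 2·2 - (-1))
  = (10 + 0, -5 - 5, 4 + 1)
  = (10, -10, 5)

(10, -10, 5)


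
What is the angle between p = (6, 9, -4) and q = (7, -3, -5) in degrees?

p·q = 6·7 + 9·(-3) + (-4)·(-5) = 42 - 27 + 20 = 35
|p| = √(6² + 9² + (-4)²) = √133 ≈ 11.53
|q| = √(7² + (-3)² + (-5)²) = √83 ≈ 9.11
cos θ = (p·q)/(|p||q|) = 35/(11.53·9.11) ≈ 0.3331
θ = arccos(0.3331) ≈ 70.54°

70.54°


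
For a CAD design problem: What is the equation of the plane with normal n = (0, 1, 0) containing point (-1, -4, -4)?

The plane through P with normal n = (a, b, c) satisfies n·(r - P) = 0,
i.e. ax + by + cz = a·x₀ + b·y₀ + c·z₀.
d = 0·(-1) + 1·(-4) + 0·(-4)
  = 0 - 4 + 0
  = -4
Equation: y = -4

y = -4


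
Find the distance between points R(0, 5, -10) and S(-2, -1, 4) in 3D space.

d = √[(x₂-x₁)² + (y₂-y₁)² + (z₂-z₁)²]
  = √[(-2)² + (-6)² + 14²]
  = √[4 + 36 + 196]
  = √236
  ≈ 15.36

15.36


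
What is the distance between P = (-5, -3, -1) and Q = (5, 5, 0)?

d = √[(x₂-x₁)² + (y₂-y₁)² + (z₂-z₁)²]
  = √[10² + 8² + 1²]
  = √[100 + 64 + 1]
  = √165
  ≈ 12.85

12.85


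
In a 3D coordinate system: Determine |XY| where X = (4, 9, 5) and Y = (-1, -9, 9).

d = √[(x₂-x₁)² + (y₂-y₁)² + (z₂-z₁)²]
  = √[(-5)² + (-18)² + 4²]
  = √[25 + 324 + 16]
  = √365
  ≈ 19.1

19.1


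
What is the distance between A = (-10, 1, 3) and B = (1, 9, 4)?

d = √[(x₂-x₁)² + (y₂-y₁)² + (z₂-z₁)²]
  = √[11² + 8² + 1²]
  = √[121 + 64 + 1]
  = √186
  ≈ 13.64

13.64


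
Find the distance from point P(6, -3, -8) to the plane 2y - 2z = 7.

distance = |a·x₀ + b·y₀ + c·z₀ - d| / √(a² + b² + c²)
  = |0·6 + 2·(-3) + (-2)·(-8) - 7| / √(0² + 2² + (-2)²)
  = |0 - 6 + 16 - 7| / √(0 + 4 + 4)
  = |3| / √8
  = 3 / 2.828
  ≈ 1.061

1.061


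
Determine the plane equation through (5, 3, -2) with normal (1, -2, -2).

The plane through P with normal n = (a, b, c) satisfies n·(r - P) = 0,
i.e. ax + by + cz = a·x₀ + b·y₀ + c·z₀.
d = 1·5 + (-2)·3 + (-2)·(-2)
  = 5 - 6 + 4
  = 3
Equation: x - 2y - 2z = 3

x - 2y - 2z = 3


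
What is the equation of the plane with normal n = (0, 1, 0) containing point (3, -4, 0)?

The plane through P with normal n = (a, b, c) satisfies n·(r - P) = 0,
i.e. ax + by + cz = a·x₀ + b·y₀ + c·z₀.
d = 0·3 + 1·(-4) + 0·0
  = 0 - 4 + 0
  = -4
Equation: y = -4

y = -4


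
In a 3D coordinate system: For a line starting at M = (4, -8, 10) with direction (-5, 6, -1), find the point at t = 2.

P(t) = M + t·d
  = (4 + (-5)·2, -8 + 6·2, 10 + (-1)·2)
  = (4 - 10, -8 + 12, 10 - 2)
  = (-6, 4, 8)

(-6, 4, 8)


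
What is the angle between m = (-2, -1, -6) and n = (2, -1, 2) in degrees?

m·n = (-2)·2 + (-1)·(-1) + (-6)·2 = -4 + 1 - 12 = -15
|m| = √((-2)² + (-1)² + (-6)²) = √41 ≈ 6.403
|n| = √(2² + (-1)² + 2²) = √9 ≈ 3
cos θ = (m·n)/(|m||n|) = -15/(6.403·3) ≈ -0.7809
θ = arccos(-0.7809) ≈ 141.3°

141.3°


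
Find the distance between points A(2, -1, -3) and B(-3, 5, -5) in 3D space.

d = √[(x₂-x₁)² + (y₂-y₁)² + (z₂-z₁)²]
  = √[(-5)² + 6² + (-2)²]
  = √[25 + 36 + 4]
  = √65
  ≈ 8.062

8.062


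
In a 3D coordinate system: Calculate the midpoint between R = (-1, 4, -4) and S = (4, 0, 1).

M = ((x₁+x₂)/2, (y₁+y₂)/2, (z₁+z₂)/2)
  = ((-1 + 4)/2, (4 + 0)/2, (-4 + 1)/2)
  = (3/2, 4/2, -3/2)
  = (1.5, 2, -1.5)

(1.5, 2, -1.5)


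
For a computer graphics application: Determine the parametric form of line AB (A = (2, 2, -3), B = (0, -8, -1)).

Direction vector d = B - A = (0 - 2, -8 - 2, -1 + 3) = (-2, -10, 2)
Parametric form r = A + t·d:
x = 2 - 2t, y = 2 - 10t, z = -3 + 2t

x = 2 - 2t, y = 2 - 10t, z = -3 + 2t


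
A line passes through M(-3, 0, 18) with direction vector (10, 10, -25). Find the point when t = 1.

P(t) = M + t·d
  = (-3 + 10·1, 0 + 10·1, 18 + (-25)·1)
  = (-3 + 10, 0 + 10, 18 - 25)
  = (7, 10, -7)

(7, 10, -7)


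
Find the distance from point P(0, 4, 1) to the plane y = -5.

distance = |a·x₀ + b·y₀ + c·z₀ - d| / √(a² + b² + c²)
  = |0·0 + 1·4 + 0·1 - (-5)| / √(0² + 1² + 0²)
  = |0 + 4 + 0 + 5| / √(0 + 1 + 0)
  = |9| / √1
  = 9 / 1
  ≈ 9

9


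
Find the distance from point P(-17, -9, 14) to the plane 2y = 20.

distance = |a·x₀ + b·y₀ + c·z₀ - d| / √(a² + b² + c²)
  = |0·(-17) + 2·(-9) + 0·14 - 20| / √(0² + 2² + 0²)
  = |0 - 18 + 0 - 20| / √(0 + 4 + 0)
  = |-38| / √4
  = 38 / 2
  ≈ 19

19


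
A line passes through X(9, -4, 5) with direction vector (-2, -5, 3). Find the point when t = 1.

P(t) = X + t·d
  = (9 + (-2)·1, -4 + (-5)·1, 5 + 3·1)
  = (9 - 2, -4 - 5, 5 + 3)
  = (7, -9, 8)

(7, -9, 8)


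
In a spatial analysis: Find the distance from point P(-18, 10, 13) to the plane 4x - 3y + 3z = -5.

distance = |a·x₀ + b·y₀ + c·z₀ - d| / √(a² + b² + c²)
  = |4·(-18) + (-3)·10 + 3·13 - (-5)| / √(4² + (-3)² + 3²)
  = |-72 - 30 + 39 + 5| / √(16 + 9 + 9)
  = |-58| / √34
  = 58 / 5.831
  ≈ 9.947

9.947


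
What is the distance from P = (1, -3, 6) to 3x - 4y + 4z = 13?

distance = |a·x₀ + b·y₀ + c·z₀ - d| / √(a² + b² + c²)
  = |3·1 + (-4)·(-3) + 4·6 - 13| / √(3² + (-4)² + 4²)
  = |3 + 12 + 24 - 13| / √(9 + 16 + 16)
  = |26| / √41
  = 26 / 6.403
  ≈ 4.061

4.061


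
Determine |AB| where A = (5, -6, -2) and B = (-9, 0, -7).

d = √[(x₂-x₁)² + (y₂-y₁)² + (z₂-z₁)²]
  = √[(-14)² + 6² + (-5)²]
  = √[196 + 36 + 25]
  = √257
  ≈ 16.03

16.03


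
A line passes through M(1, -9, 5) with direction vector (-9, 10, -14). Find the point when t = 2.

P(t) = M + t·d
  = (1 + (-9)·2, -9 + 10·2, 5 + (-14)·2)
  = (1 - 18, -9 + 20, 5 - 28)
  = (-17, 11, -23)

(-17, 11, -23)


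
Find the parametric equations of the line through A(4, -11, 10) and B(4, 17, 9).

Direction vector d = B - A = (4 - 4, 17 + 11, 9 - 10) = (0, 28, -1)
Parametric form r = A + t·d:
x = 4, y = -11 + 28t, z = 10 - t

x = 4, y = -11 + 28t, z = 10 - t


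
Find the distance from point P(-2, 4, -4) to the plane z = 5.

distance = |a·x₀ + b·y₀ + c·z₀ - d| / √(a² + b² + c²)
  = |0·(-2) + 0·4 + 1·(-4) - 5| / √(0² + 0² + 1²)
  = |0 + 0 - 4 - 5| / √(0 + 0 + 1)
  = |-9| / √1
  = 9 / 1
  ≈ 9

9


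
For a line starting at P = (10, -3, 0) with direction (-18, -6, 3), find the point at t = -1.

P(t) = P + t·d
  = (10 + (-18)·(-1), -3 + (-6)·(-1), 0 + 3·(-1))
  = (10 + 18, -3 + 6, 0 - 3)
  = (28, 3, -3)

(28, 3, -3)


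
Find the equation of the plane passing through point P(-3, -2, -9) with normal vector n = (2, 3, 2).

The plane through P with normal n = (a, b, c) satisfies n·(r - P) = 0,
i.e. ax + by + cz = a·x₀ + b·y₀ + c·z₀.
d = 2·(-3) + 3·(-2) + 2·(-9)
  = -6 - 6 - 18
  = -30
Equation: 2x + 3y + 2z = -30

2x + 3y + 2z = -30


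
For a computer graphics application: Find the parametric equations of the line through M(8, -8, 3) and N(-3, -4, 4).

Direction vector d = N - M = (-3 - 8, -4 + 8, 4 - 3) = (-11, 4, 1)
Parametric form r = M + t·d:
x = 8 - 11t, y = -8 + 4t, z = 3 + t

x = 8 - 11t, y = -8 + 4t, z = 3 + t


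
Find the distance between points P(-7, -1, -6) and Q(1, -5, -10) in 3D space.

d = √[(x₂-x₁)² + (y₂-y₁)² + (z₂-z₁)²]
  = √[8² + (-4)² + (-4)²]
  = √[64 + 16 + 16]
  = √96
  ≈ 9.798

9.798


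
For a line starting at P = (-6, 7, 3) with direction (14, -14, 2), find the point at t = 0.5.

P(t) = P + t·d
  = (-6 + 14·0.5, 7 + (-14)·0.5, 3 + 2·0.5)
  = (-6 + 7, 7 - 7, 3 + 1)
  = (1, 0, 4)

(1, 0, 4)


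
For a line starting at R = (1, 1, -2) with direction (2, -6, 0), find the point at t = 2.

P(t) = R + t·d
  = (1 + 2·2, 1 + (-6)·2, -2 + 0·2)
  = (1 + 4, 1 - 12, -2 + 0)
  = (5, -11, -2)

(5, -11, -2)


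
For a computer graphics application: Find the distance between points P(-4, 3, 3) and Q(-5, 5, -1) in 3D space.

d = √[(x₂-x₁)² + (y₂-y₁)² + (z₂-z₁)²]
  = √[(-1)² + 2² + (-4)²]
  = √[1 + 4 + 16]
  = √21
  ≈ 4.583

4.583


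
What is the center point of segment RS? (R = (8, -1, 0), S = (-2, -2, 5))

M = ((x₁+x₂)/2, (y₁+y₂)/2, (z₁+z₂)/2)
  = ((8 - 2)/2, (-1 - 2)/2, (0 + 5)/2)
  = (6/2, -3/2, 5/2)
  = (3, -1.5, 2.5)

(3, -1.5, 2.5)


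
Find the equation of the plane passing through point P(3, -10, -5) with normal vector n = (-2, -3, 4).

The plane through P with normal n = (a, b, c) satisfies n·(r - P) = 0,
i.e. ax + by + cz = a·x₀ + b·y₀ + c·z₀.
d = (-2)·3 + (-3)·(-10) + 4·(-5)
  = -6 + 30 - 20
  = 4
Equation: -2x - 3y + 4z = 4

-2x - 3y + 4z = 4


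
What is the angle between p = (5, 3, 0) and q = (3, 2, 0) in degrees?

p·q = 5·3 + 3·2 + 0·0 = 15 + 6 + 0 = 21
|p| = √(5² + 3² + 0²) = √34 ≈ 5.831
|q| = √(3² + 2² + 0²) = √13 ≈ 3.606
cos θ = (p·q)/(|p||q|) = 21/(5.831·3.606) ≈ 0.9989
θ = arccos(0.9989) ≈ 2.726°

2.726°


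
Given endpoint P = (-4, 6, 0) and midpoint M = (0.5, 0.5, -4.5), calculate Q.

Q = 2M - P
  = (2·0.5 - (-4), 2·0.5 - 6, 2·(-4.5) - 0)
  = (1 + 4, 1 - 6, -9 + 0)
  = (5, -5, -9)

(5, -5, -9)


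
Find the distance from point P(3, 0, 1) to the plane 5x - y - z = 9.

distance = |a·x₀ + b·y₀ + c·z₀ - d| / √(a² + b² + c²)
  = |5·3 + (-1)·0 + (-1)·1 - 9| / √(5² + (-1)² + (-1)²)
  = |15 + 0 - 1 - 9| / √(25 + 1 + 1)
  = |5| / √27
  = 5 / 5.196
  ≈ 0.9623

0.9623


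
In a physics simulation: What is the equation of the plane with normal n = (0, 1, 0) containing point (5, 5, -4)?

The plane through P with normal n = (a, b, c) satisfies n·(r - P) = 0,
i.e. ax + by + cz = a·x₀ + b·y₀ + c·z₀.
d = 0·5 + 1·5 + 0·(-4)
  = 0 + 5 + 0
  = 5
Equation: y = 5

y = 5


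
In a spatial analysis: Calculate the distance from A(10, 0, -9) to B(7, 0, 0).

d = √[(x₂-x₁)² + (y₂-y₁)² + (z₂-z₁)²]
  = √[(-3)² + 0² + 9²]
  = √[9 + 0 + 81]
  = √90
  ≈ 9.487

9.487


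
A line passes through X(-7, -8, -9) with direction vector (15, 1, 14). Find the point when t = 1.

P(t) = X + t·d
  = (-7 + 15·1, -8 + 1·1, -9 + 14·1)
  = (-7 + 15, -8 + 1, -9 + 14)
  = (8, -7, 5)

(8, -7, 5)


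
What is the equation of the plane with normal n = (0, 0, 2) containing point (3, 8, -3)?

The plane through P with normal n = (a, b, c) satisfies n·(r - P) = 0,
i.e. ax + by + cz = a·x₀ + b·y₀ + c·z₀.
d = 0·3 + 0·8 + 2·(-3)
  = 0 + 0 - 6
  = -6
Equation: 2z = -6

2z = -6


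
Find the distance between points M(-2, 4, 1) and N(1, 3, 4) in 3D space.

d = √[(x₂-x₁)² + (y₂-y₁)² + (z₂-z₁)²]
  = √[3² + (-1)² + 3²]
  = √[9 + 1 + 9]
  = √19
  ≈ 4.359

4.359


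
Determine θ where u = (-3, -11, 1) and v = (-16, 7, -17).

u·v = (-3)·(-16) + (-11)·7 + 1·(-17) = 48 - 77 - 17 = -46
|u| = √((-3)² + (-11)² + 1²) = √131 ≈ 11.45
|v| = √((-16)² + 7² + (-17)²) = √594 ≈ 24.37
cos θ = (u·v)/(|u||v|) = -46/(11.45·24.37) ≈ -0.1649
θ = arccos(-0.1649) ≈ 99.49°

99.49°


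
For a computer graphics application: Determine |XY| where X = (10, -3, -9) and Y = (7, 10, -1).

d = √[(x₂-x₁)² + (y₂-y₁)² + (z₂-z₁)²]
  = √[(-3)² + 13² + 8²]
  = √[9 + 169 + 64]
  = √242
  ≈ 15.56

15.56


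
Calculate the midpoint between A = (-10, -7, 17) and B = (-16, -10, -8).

M = ((x₁+x₂)/2, (y₁+y₂)/2, (z₁+z₂)/2)
  = ((-10 - 16)/2, (-7 - 10)/2, (17 - 8)/2)
  = (-26/2, -17/2, 9/2)
  = (-13, -8.5, 4.5)

(-13, -8.5, 4.5)


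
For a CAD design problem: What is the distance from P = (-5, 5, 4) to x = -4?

distance = |a·x₀ + b·y₀ + c·z₀ - d| / √(a² + b² + c²)
  = |1·(-5) + 0·5 + 0·4 - (-4)| / √(1² + 0² + 0²)
  = |-5 + 0 + 0 + 4| / √(1 + 0 + 0)
  = |-1| / √1
  = 1 / 1
  ≈ 1

1


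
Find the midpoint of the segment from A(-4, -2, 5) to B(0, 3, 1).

M = ((x₁+x₂)/2, (y₁+y₂)/2, (z₁+z₂)/2)
  = ((-4 + 0)/2, (-2 + 3)/2, (5 + 1)/2)
  = (-4/2, 1/2, 6/2)
  = (-2, 0.5, 3)

(-2, 0.5, 3)


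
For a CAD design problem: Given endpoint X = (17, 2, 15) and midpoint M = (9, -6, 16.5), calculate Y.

Y = 2M - X
  = (2·9 - 17, 2·(-6) - 2, 2·16.5 - 15)
  = (18 - 17, -12 - 2, 33 - 15)
  = (1, -14, 18)

(1, -14, 18)


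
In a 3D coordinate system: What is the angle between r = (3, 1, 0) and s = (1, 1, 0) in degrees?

r·s = 3·1 + 1·1 + 0·0 = 3 + 1 + 0 = 4
|r| = √(3² + 1² + 0²) = √10 ≈ 3.162
|s| = √(1² + 1² + 0²) = √2 ≈ 1.414
cos θ = (r·s)/(|r||s|) = 4/(3.162·1.414) ≈ 0.8944
θ = arccos(0.8944) ≈ 26.57°

26.57°


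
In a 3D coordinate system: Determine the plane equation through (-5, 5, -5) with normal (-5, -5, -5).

The plane through P with normal n = (a, b, c) satisfies n·(r - P) = 0,
i.e. ax + by + cz = a·x₀ + b·y₀ + c·z₀.
d = (-5)·(-5) + (-5)·5 + (-5)·(-5)
  = 25 - 25 + 25
  = 25
Equation: -5x - 5y - 5z = 25

-5x - 5y - 5z = 25


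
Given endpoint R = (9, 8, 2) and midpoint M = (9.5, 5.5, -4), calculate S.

S = 2M - R
  = (2·9.5 - 9, 2·5.5 - 8, 2·(-4) - 2)
  = (19 - 9, 11 - 8, -8 - 2)
  = (10, 3, -10)

(10, 3, -10)


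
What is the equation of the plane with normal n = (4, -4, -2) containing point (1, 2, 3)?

The plane through P with normal n = (a, b, c) satisfies n·(r - P) = 0,
i.e. ax + by + cz = a·x₀ + b·y₀ + c·z₀.
d = 4·1 + (-4)·2 + (-2)·3
  = 4 - 8 - 6
  = -10
Equation: 4x - 4y - 2z = -10

4x - 4y - 2z = -10


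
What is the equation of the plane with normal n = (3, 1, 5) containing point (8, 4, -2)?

The plane through P with normal n = (a, b, c) satisfies n·(r - P) = 0,
i.e. ax + by + cz = a·x₀ + b·y₀ + c·z₀.
d = 3·8 + 1·4 + 5·(-2)
  = 24 + 4 - 10
  = 18
Equation: 3x + y + 5z = 18

3x + y + 5z = 18


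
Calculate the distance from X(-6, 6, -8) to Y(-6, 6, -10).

d = √[(x₂-x₁)² + (y₂-y₁)² + (z₂-z₁)²]
  = √[0² + 0² + (-2)²]
  = √[0 + 0 + 4]
  = √4
  ≈ 2

2


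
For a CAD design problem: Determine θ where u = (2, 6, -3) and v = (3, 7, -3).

u·v = 2·3 + 6·7 + (-3)·(-3) = 6 + 42 + 9 = 57
|u| = √(2² + 6² + (-3)²) = √49 ≈ 7
|v| = √(3² + 7² + (-3)²) = √67 ≈ 8.185
cos θ = (u·v)/(|u||v|) = 57/(7·8.185) ≈ 0.9948
θ = arccos(0.9948) ≈ 5.841°

5.841°


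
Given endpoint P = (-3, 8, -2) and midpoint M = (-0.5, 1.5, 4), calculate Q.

Q = 2M - P
  = (2·(-0.5) - (-3), 2·1.5 - 8, 2·4 - (-2))
  = (-1 + 3, 3 - 8, 8 + 2)
  = (2, -5, 10)

(2, -5, 10)


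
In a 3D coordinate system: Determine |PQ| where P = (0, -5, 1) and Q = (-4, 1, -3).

d = √[(x₂-x₁)² + (y₂-y₁)² + (z₂-z₁)²]
  = √[(-4)² + 6² + (-4)²]
  = √[16 + 36 + 16]
  = √68
  ≈ 8.246

8.246


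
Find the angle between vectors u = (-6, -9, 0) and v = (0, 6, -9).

u·v = (-6)·0 + (-9)·6 + 0·(-9) = 0 - 54 + 0 = -54
|u| = √((-6)² + (-9)² + 0²) = √117 ≈ 10.82
|v| = √(0² + 6² + (-9)²) = √117 ≈ 10.82
cos θ = (u·v)/(|u||v|) = -54/(10.82·10.82) ≈ -0.4615
θ = arccos(-0.4615) ≈ 117.5°

117.5°


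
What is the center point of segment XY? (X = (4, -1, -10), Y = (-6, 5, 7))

M = ((x₁+x₂)/2, (y₁+y₂)/2, (z₁+z₂)/2)
  = ((4 - 6)/2, (-1 + 5)/2, (-10 + 7)/2)
  = (-2/2, 4/2, -3/2)
  = (-1, 2, -1.5)

(-1, 2, -1.5)


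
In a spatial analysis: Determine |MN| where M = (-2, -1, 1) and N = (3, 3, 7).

d = √[(x₂-x₁)² + (y₂-y₁)² + (z₂-z₁)²]
  = √[5² + 4² + 6²]
  = √[25 + 16 + 36]
  = √77
  ≈ 8.775

8.775


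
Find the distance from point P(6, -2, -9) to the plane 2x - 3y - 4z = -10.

distance = |a·x₀ + b·y₀ + c·z₀ - d| / √(a² + b² + c²)
  = |2·6 + (-3)·(-2) + (-4)·(-9) - (-10)| / √(2² + (-3)² + (-4)²)
  = |12 + 6 + 36 + 10| / √(4 + 9 + 16)
  = |64| / √29
  = 64 / 5.385
  ≈ 11.88

11.88


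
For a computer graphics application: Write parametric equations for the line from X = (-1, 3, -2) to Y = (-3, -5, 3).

Direction vector d = Y - X = (-3 + 1, -5 - 3, 3 + 2) = (-2, -8, 5)
Parametric form r = X + t·d:
x = -1 - 2t, y = 3 - 8t, z = -2 + 5t

x = -1 - 2t, y = 3 - 8t, z = -2 + 5t


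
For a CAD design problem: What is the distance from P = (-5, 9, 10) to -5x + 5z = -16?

distance = |a·x₀ + b·y₀ + c·z₀ - d| / √(a² + b² + c²)
  = |(-5)·(-5) + 0·9 + 5·10 - (-16)| / √((-5)² + 0² + 5²)
  = |25 + 0 + 50 + 16| / √(25 + 0 + 25)
  = |91| / √50
  = 91 / 7.071
  ≈ 12.87

12.87


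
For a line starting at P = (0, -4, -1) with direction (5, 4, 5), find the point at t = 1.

P(t) = P + t·d
  = (0 + 5·1, -4 + 4·1, -1 + 5·1)
  = (0 + 5, -4 + 4, -1 + 5)
  = (5, 0, 4)

(5, 0, 4)


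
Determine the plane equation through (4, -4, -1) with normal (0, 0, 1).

The plane through P with normal n = (a, b, c) satisfies n·(r - P) = 0,
i.e. ax + by + cz = a·x₀ + b·y₀ + c·z₀.
d = 0·4 + 0·(-4) + 1·(-1)
  = 0 + 0 - 1
  = -1
Equation: z = -1

z = -1


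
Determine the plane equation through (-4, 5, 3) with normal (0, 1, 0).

The plane through P with normal n = (a, b, c) satisfies n·(r - P) = 0,
i.e. ax + by + cz = a·x₀ + b·y₀ + c·z₀.
d = 0·(-4) + 1·5 + 0·3
  = 0 + 5 + 0
  = 5
Equation: y = 5

y = 5


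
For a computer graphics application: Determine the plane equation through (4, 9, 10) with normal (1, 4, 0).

The plane through P with normal n = (a, b, c) satisfies n·(r - P) = 0,
i.e. ax + by + cz = a·x₀ + b·y₀ + c·z₀.
d = 1·4 + 4·9 + 0·10
  = 4 + 36 + 0
  = 40
Equation: x + 4y = 40

x + 4y = 40


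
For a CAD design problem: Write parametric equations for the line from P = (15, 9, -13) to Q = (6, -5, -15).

Direction vector d = Q - P = (6 - 15, -5 - 9, -15 + 13) = (-9, -14, -2)
Parametric form r = P + t·d:
x = 15 - 9t, y = 9 - 14t, z = -13 - 2t

x = 15 - 9t, y = 9 - 14t, z = -13 - 2t


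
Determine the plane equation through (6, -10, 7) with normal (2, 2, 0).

The plane through P with normal n = (a, b, c) satisfies n·(r - P) = 0,
i.e. ax + by + cz = a·x₀ + b·y₀ + c·z₀.
d = 2·6 + 2·(-10) + 0·7
  = 12 - 20 + 0
  = -8
Equation: 2x + 2y = -8

2x + 2y = -8


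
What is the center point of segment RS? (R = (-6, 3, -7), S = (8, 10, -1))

M = ((x₁+x₂)/2, (y₁+y₂)/2, (z₁+z₂)/2)
  = ((-6 + 8)/2, (3 + 10)/2, (-7 - 1)/2)
  = (2/2, 13/2, -8/2)
  = (1, 6.5, -4)

(1, 6.5, -4)


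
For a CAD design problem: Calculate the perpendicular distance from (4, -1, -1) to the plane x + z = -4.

distance = |a·x₀ + b·y₀ + c·z₀ - d| / √(a² + b² + c²)
  = |1·4 + 0·(-1) + 1·(-1) - (-4)| / √(1² + 0² + 1²)
  = |4 + 0 - 1 + 4| / √(1 + 0 + 1)
  = |7| / √2
  = 7 / 1.414
  ≈ 4.95

4.95


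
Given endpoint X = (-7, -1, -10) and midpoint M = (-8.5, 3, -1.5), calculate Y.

Y = 2M - X
  = (2·(-8.5) - (-7), 2·3 - (-1), 2·(-1.5) - (-10))
  = (-17 + 7, 6 + 1, -3 + 10)
  = (-10, 7, 7)

(-10, 7, 7)


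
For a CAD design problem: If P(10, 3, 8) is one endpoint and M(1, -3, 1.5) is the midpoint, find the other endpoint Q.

Q = 2M - P
  = (2·1 - 10, 2·(-3) - 3, 2·1.5 - 8)
  = (2 - 10, -6 - 3, 3 - 8)
  = (-8, -9, -5)

(-8, -9, -5)


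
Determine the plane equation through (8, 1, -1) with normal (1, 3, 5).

The plane through P with normal n = (a, b, c) satisfies n·(r - P) = 0,
i.e. ax + by + cz = a·x₀ + b·y₀ + c·z₀.
d = 1·8 + 3·1 + 5·(-1)
  = 8 + 3 - 5
  = 6
Equation: x + 3y + 5z = 6

x + 3y + 5z = 6


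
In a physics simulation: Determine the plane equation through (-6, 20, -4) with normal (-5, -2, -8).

The plane through P with normal n = (a, b, c) satisfies n·(r - P) = 0,
i.e. ax + by + cz = a·x₀ + b·y₀ + c·z₀.
d = (-5)·(-6) + (-2)·20 + (-8)·(-4)
  = 30 - 40 + 32
  = 22
Equation: -5x - 2y - 8z = 22

-5x - 2y - 8z = 22


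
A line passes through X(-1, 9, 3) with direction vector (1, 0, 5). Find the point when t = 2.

P(t) = X + t·d
  = (-1 + 1·2, 9 + 0·2, 3 + 5·2)
  = (-1 + 2, 9 + 0, 3 + 10)
  = (1, 9, 13)

(1, 9, 13)


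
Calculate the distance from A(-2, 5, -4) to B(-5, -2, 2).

d = √[(x₂-x₁)² + (y₂-y₁)² + (z₂-z₁)²]
  = √[(-3)² + (-7)² + 6²]
  = √[9 + 49 + 36]
  = √94
  ≈ 9.695

9.695


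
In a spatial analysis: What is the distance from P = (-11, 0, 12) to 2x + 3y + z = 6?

distance = |a·x₀ + b·y₀ + c·z₀ - d| / √(a² + b² + c²)
  = |2·(-11) + 3·0 + 1·12 - 6| / √(2² + 3² + 1²)
  = |-22 + 0 + 12 - 6| / √(4 + 9 + 1)
  = |-16| / √14
  = 16 / 3.742
  ≈ 4.276

4.276


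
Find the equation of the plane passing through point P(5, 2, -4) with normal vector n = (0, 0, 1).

The plane through P with normal n = (a, b, c) satisfies n·(r - P) = 0,
i.e. ax + by + cz = a·x₀ + b·y₀ + c·z₀.
d = 0·5 + 0·2 + 1·(-4)
  = 0 + 0 - 4
  = -4
Equation: z = -4

z = -4


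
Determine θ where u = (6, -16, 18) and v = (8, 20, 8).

u·v = 6·8 + (-16)·20 + 18·8 = 48 - 320 + 144 = -128
|u| = √(6² + (-16)² + 18²) = √616 ≈ 24.82
|v| = √(8² + 20² + 8²) = √528 ≈ 22.98
cos θ = (u·v)/(|u||v|) = -128/(24.82·22.98) ≈ -0.2244
θ = arccos(-0.2244) ≈ 103°

103°


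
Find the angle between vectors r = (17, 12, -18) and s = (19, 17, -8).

r·s = 17·19 + 12·17 + (-18)·(-8) = 323 + 204 + 144 = 671
|r| = √(17² + 12² + (-18)²) = √757 ≈ 27.51
|s| = √(19² + 17² + (-8)²) = √714 ≈ 26.72
cos θ = (r·s)/(|r||s|) = 671/(27.51·26.72) ≈ 0.9127
θ = arccos(0.9127) ≈ 24.12°

24.12°


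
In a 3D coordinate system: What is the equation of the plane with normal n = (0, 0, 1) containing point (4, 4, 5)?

The plane through P with normal n = (a, b, c) satisfies n·(r - P) = 0,
i.e. ax + by + cz = a·x₀ + b·y₀ + c·z₀.
d = 0·4 + 0·4 + 1·5
  = 0 + 0 + 5
  = 5
Equation: z = 5

z = 5


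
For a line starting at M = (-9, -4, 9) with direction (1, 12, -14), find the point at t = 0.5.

P(t) = M + t·d
  = (-9 + 1·0.5, -4 + 12·0.5, 9 + (-14)·0.5)
  = (-9 + 0.5, -4 + 6, 9 - 7)
  = (-8.5, 2, 2)

(-8.5, 2, 2)


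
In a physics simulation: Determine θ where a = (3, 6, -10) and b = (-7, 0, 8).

a·b = 3·(-7) + 6·0 + (-10)·8 = -21 + 0 - 80 = -101
|a| = √(3² + 6² + (-10)²) = √145 ≈ 12.04
|b| = √((-7)² + 0² + 8²) = √113 ≈ 10.63
cos θ = (a·b)/(|a||b|) = -101/(12.04·10.63) ≈ -0.789
θ = arccos(-0.789) ≈ 142.1°

142.1°


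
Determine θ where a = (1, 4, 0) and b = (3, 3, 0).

a·b = 1·3 + 4·3 + 0·0 = 3 + 12 + 0 = 15
|a| = √(1² + 4² + 0²) = √17 ≈ 4.123
|b| = √(3² + 3² + 0²) = √18 ≈ 4.243
cos θ = (a·b)/(|a||b|) = 15/(4.123·4.243) ≈ 0.8575
θ = arccos(0.8575) ≈ 30.96°

30.96°


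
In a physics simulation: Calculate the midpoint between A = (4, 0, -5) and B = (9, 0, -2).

M = ((x₁+x₂)/2, (y₁+y₂)/2, (z₁+z₂)/2)
  = ((4 + 9)/2, (0 + 0)/2, (-5 - 2)/2)
  = (13/2, 0/2, -7/2)
  = (6.5, 0, -3.5)

(6.5, 0, -3.5)


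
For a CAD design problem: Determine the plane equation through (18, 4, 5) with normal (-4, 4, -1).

The plane through P with normal n = (a, b, c) satisfies n·(r - P) = 0,
i.e. ax + by + cz = a·x₀ + b·y₀ + c·z₀.
d = (-4)·18 + 4·4 + (-1)·5
  = -72 + 16 - 5
  = -61
Equation: -4x + 4y - z = -61

-4x + 4y - z = -61


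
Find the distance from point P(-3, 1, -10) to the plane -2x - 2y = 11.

distance = |a·x₀ + b·y₀ + c·z₀ - d| / √(a² + b² + c²)
  = |(-2)·(-3) + (-2)·1 + 0·(-10) - 11| / √((-2)² + (-2)² + 0²)
  = |6 - 2 + 0 - 11| / √(4 + 4 + 0)
  = |-7| / √8
  = 7 / 2.828
  ≈ 2.475

2.475


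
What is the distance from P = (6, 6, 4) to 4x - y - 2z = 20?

distance = |a·x₀ + b·y₀ + c·z₀ - d| / √(a² + b² + c²)
  = |4·6 + (-1)·6 + (-2)·4 - 20| / √(4² + (-1)² + (-2)²)
  = |24 - 6 - 8 - 20| / √(16 + 1 + 4)
  = |-10| / √21
  = 10 / 4.583
  ≈ 2.182

2.182


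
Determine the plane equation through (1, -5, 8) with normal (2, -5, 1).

The plane through P with normal n = (a, b, c) satisfies n·(r - P) = 0,
i.e. ax + by + cz = a·x₀ + b·y₀ + c·z₀.
d = 2·1 + (-5)·(-5) + 1·8
  = 2 + 25 + 8
  = 35
Equation: 2x - 5y + z = 35

2x - 5y + z = 35


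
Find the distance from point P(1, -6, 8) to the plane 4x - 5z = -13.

distance = |a·x₀ + b·y₀ + c·z₀ - d| / √(a² + b² + c²)
  = |4·1 + 0·(-6) + (-5)·8 - (-13)| / √(4² + 0² + (-5)²)
  = |4 + 0 - 40 + 13| / √(16 + 0 + 25)
  = |-23| / √41
  = 23 / 6.403
  ≈ 3.592

3.592


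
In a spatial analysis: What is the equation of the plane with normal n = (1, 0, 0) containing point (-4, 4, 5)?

The plane through P with normal n = (a, b, c) satisfies n·(r - P) = 0,
i.e. ax + by + cz = a·x₀ + b·y₀ + c·z₀.
d = 1·(-4) + 0·4 + 0·5
  = -4 + 0 + 0
  = -4
Equation: x = -4

x = -4


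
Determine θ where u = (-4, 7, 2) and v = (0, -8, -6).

u·v = (-4)·0 + 7·(-8) + 2·(-6) = 0 - 56 - 12 = -68
|u| = √((-4)² + 7² + 2²) = √69 ≈ 8.307
|v| = √(0² + (-8)² + (-6)²) = √100 ≈ 10
cos θ = (u·v)/(|u||v|) = -68/(8.307·10) ≈ -0.8186
θ = arccos(-0.8186) ≈ 144.9°

144.9°


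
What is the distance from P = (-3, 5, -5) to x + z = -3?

distance = |a·x₀ + b·y₀ + c·z₀ - d| / √(a² + b² + c²)
  = |1·(-3) + 0·5 + 1·(-5) - (-3)| / √(1² + 0² + 1²)
  = |-3 + 0 - 5 + 3| / √(1 + 0 + 1)
  = |-5| / √2
  = 5 / 1.414
  ≈ 3.536

3.536


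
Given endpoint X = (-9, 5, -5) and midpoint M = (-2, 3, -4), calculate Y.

Y = 2M - X
  = (2·(-2) - (-9), 2·3 - 5, 2·(-4) - (-5))
  = (-4 + 9, 6 - 5, -8 + 5)
  = (5, 1, -3)

(5, 1, -3)


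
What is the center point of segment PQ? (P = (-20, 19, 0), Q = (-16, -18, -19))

M = ((x₁+x₂)/2, (y₁+y₂)/2, (z₁+z₂)/2)
  = ((-20 - 16)/2, (19 - 18)/2, (0 - 19)/2)
  = (-36/2, 1/2, -19/2)
  = (-18, 0.5, -9.5)

(-18, 0.5, -9.5)


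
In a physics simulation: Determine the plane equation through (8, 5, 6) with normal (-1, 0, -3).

The plane through P with normal n = (a, b, c) satisfies n·(r - P) = 0,
i.e. ax + by + cz = a·x₀ + b·y₀ + c·z₀.
d = (-1)·8 + 0·5 + (-3)·6
  = -8 + 0 - 18
  = -26
Equation: -x - 3z = -26

-x - 3z = -26


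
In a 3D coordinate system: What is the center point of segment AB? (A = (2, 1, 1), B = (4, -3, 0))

M = ((x₁+x₂)/2, (y₁+y₂)/2, (z₁+z₂)/2)
  = ((2 + 4)/2, (1 - 3)/2, (1 + 0)/2)
  = (6/2, -2/2, 1/2)
  = (3, -1, 0.5)

(3, -1, 0.5)


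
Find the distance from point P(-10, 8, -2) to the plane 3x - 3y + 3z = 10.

distance = |a·x₀ + b·y₀ + c·z₀ - d| / √(a² + b² + c²)
  = |3·(-10) + (-3)·8 + 3·(-2) - 10| / √(3² + (-3)² + 3²)
  = |-30 - 24 - 6 - 10| / √(9 + 9 + 9)
  = |-70| / √27
  = 70 / 5.196
  ≈ 13.47

13.47


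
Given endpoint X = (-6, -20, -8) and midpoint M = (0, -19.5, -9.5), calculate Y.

Y = 2M - X
  = (2·0 - (-6), 2·(-19.5) - (-20), 2·(-9.5) - (-8))
  = (0 + 6, -39 + 20, -19 + 8)
  = (6, -19, -11)

(6, -19, -11)


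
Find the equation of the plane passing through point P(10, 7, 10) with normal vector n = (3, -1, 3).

The plane through P with normal n = (a, b, c) satisfies n·(r - P) = 0,
i.e. ax + by + cz = a·x₀ + b·y₀ + c·z₀.
d = 3·10 + (-1)·7 + 3·10
  = 30 - 7 + 30
  = 53
Equation: 3x - y + 3z = 53

3x - y + 3z = 53


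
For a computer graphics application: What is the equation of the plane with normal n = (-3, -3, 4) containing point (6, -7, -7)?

The plane through P with normal n = (a, b, c) satisfies n·(r - P) = 0,
i.e. ax + by + cz = a·x₀ + b·y₀ + c·z₀.
d = (-3)·6 + (-3)·(-7) + 4·(-7)
  = -18 + 21 - 28
  = -25
Equation: -3x - 3y + 4z = -25

-3x - 3y + 4z = -25


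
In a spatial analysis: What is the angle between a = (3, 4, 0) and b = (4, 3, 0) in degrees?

a·b = 3·4 + 4·3 + 0·0 = 12 + 12 + 0 = 24
|a| = √(3² + 4² + 0²) = √25 ≈ 5
|b| = √(4² + 3² + 0²) = √25 ≈ 5
cos θ = (a·b)/(|a||b|) = 24/(5·5) ≈ 0.96
θ = arccos(0.96) ≈ 16.26°

16.26°


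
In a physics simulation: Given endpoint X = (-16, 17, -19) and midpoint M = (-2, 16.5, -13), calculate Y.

Y = 2M - X
  = (2·(-2) - (-16), 2·16.5 - 17, 2·(-13) - (-19))
  = (-4 + 16, 33 - 17, -26 + 19)
  = (12, 16, -7)

(12, 16, -7)


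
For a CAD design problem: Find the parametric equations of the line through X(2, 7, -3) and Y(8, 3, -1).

Direction vector d = Y - X = (8 - 2, 3 - 7, -1 + 3) = (6, -4, 2)
Parametric form r = X + t·d:
x = 2 + 6t, y = 7 - 4t, z = -3 + 2t

x = 2 + 6t, y = 7 - 4t, z = -3 + 2t


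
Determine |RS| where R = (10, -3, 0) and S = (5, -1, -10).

d = √[(x₂-x₁)² + (y₂-y₁)² + (z₂-z₁)²]
  = √[(-5)² + 2² + (-10)²]
  = √[25 + 4 + 100]
  = √129
  ≈ 11.36

11.36


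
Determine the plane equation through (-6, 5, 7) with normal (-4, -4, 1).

The plane through P with normal n = (a, b, c) satisfies n·(r - P) = 0,
i.e. ax + by + cz = a·x₀ + b·y₀ + c·z₀.
d = (-4)·(-6) + (-4)·5 + 1·7
  = 24 - 20 + 7
  = 11
Equation: -4x - 4y + z = 11

-4x - 4y + z = 11


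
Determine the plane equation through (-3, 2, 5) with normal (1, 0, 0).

The plane through P with normal n = (a, b, c) satisfies n·(r - P) = 0,
i.e. ax + by + cz = a·x₀ + b·y₀ + c·z₀.
d = 1·(-3) + 0·2 + 0·5
  = -3 + 0 + 0
  = -3
Equation: x = -3

x = -3


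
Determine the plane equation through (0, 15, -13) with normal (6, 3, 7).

The plane through P with normal n = (a, b, c) satisfies n·(r - P) = 0,
i.e. ax + by + cz = a·x₀ + b·y₀ + c·z₀.
d = 6·0 + 3·15 + 7·(-13)
  = 0 + 45 - 91
  = -46
Equation: 6x + 3y + 7z = -46

6x + 3y + 7z = -46


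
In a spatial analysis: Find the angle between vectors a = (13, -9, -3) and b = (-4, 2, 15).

a·b = 13·(-4) + (-9)·2 + (-3)·15 = -52 - 18 - 45 = -115
|a| = √(13² + (-9)² + (-3)²) = √259 ≈ 16.09
|b| = √((-4)² + 2² + 15²) = √245 ≈ 15.65
cos θ = (a·b)/(|a||b|) = -115/(16.09·15.65) ≈ -0.4565
θ = arccos(-0.4565) ≈ 117.2°

117.2°


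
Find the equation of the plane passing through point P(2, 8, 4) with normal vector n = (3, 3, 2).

The plane through P with normal n = (a, b, c) satisfies n·(r - P) = 0,
i.e. ax + by + cz = a·x₀ + b·y₀ + c·z₀.
d = 3·2 + 3·8 + 2·4
  = 6 + 24 + 8
  = 38
Equation: 3x + 3y + 2z = 38

3x + 3y + 2z = 38


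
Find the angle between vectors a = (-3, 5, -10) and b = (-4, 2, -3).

a·b = (-3)·(-4) + 5·2 + (-10)·(-3) = 12 + 10 + 30 = 52
|a| = √((-3)² + 5² + (-10)²) = √134 ≈ 11.58
|b| = √((-4)² + 2² + (-3)²) = √29 ≈ 5.385
cos θ = (a·b)/(|a||b|) = 52/(11.58·5.385) ≈ 0.8342
θ = arccos(0.8342) ≈ 33.47°

33.47°


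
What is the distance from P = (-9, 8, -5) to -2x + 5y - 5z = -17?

distance = |a·x₀ + b·y₀ + c·z₀ - d| / √(a² + b² + c²)
  = |(-2)·(-9) + 5·8 + (-5)·(-5) - (-17)| / √((-2)² + 5² + (-5)²)
  = |18 + 40 + 25 + 17| / √(4 + 25 + 25)
  = |100| / √54
  = 100 / 7.348
  ≈ 13.61

13.61


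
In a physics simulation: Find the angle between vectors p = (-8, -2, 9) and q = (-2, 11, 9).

p·q = (-8)·(-2) + (-2)·11 + 9·9 = 16 - 22 + 81 = 75
|p| = √((-8)² + (-2)² + 9²) = √149 ≈ 12.21
|q| = √((-2)² + 11² + 9²) = √206 ≈ 14.35
cos θ = (p·q)/(|p||q|) = 75/(12.21·14.35) ≈ 0.4281
θ = arccos(0.4281) ≈ 64.65°

64.65°


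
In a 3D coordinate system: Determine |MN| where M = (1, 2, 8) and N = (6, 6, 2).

d = √[(x₂-x₁)² + (y₂-y₁)² + (z₂-z₁)²]
  = √[5² + 4² + (-6)²]
  = √[25 + 16 + 36]
  = √77
  ≈ 8.775

8.775


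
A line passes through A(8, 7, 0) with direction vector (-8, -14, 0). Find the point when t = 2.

P(t) = A + t·d
  = (8 + (-8)·2, 7 + (-14)·2, 0 + 0·2)
  = (8 - 16, 7 - 28, 0 + 0)
  = (-8, -21, 0)

(-8, -21, 0)


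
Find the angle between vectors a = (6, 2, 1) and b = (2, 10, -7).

a·b = 6·2 + 2·10 + 1·(-7) = 12 + 20 - 7 = 25
|a| = √(6² + 2² + 1²) = √41 ≈ 6.403
|b| = √(2² + 10² + (-7)²) = √153 ≈ 12.37
cos θ = (a·b)/(|a||b|) = 25/(6.403·12.37) ≈ 0.3156
θ = arccos(0.3156) ≈ 71.6°

71.6°


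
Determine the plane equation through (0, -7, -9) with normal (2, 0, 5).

The plane through P with normal n = (a, b, c) satisfies n·(r - P) = 0,
i.e. ax + by + cz = a·x₀ + b·y₀ + c·z₀.
d = 2·0 + 0·(-7) + 5·(-9)
  = 0 + 0 - 45
  = -45
Equation: 2x + 5z = -45

2x + 5z = -45
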